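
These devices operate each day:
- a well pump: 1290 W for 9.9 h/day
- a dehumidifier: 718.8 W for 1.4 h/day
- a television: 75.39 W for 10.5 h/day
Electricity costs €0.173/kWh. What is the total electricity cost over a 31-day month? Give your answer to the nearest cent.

well pump: 1290 W × 9.9 h × 31 d = 395,901 Wh = 395.9 kWh
dehumidifier: 718.8 W × 1.4 h × 31 d = 31,196 Wh = 31.2 kWh
television: 75.39 W × 10.5 h × 31 d = 24,539 Wh = 24.54 kWh
Total energy = 395.9 + 31.2 + 24.54 = 451.6 kWh
Cost = 451.6 kWh × €0.173 = €78.13

€78.13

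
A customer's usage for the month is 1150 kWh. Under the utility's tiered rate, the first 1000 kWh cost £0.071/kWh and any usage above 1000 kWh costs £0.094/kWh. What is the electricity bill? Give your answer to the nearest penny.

First 1000 kWh × £0.071 = £71.00
Remaining 150 kWh × £0.094 = £14.10
Total = £85.10

£85.10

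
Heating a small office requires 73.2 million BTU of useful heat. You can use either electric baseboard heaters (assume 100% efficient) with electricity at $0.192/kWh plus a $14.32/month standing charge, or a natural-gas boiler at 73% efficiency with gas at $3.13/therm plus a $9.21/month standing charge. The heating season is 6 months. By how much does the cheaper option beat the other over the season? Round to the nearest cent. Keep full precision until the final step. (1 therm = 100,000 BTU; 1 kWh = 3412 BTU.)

$1011.19

Heat load = 73.2 × 10⁶ BTU = 73,200,000 BTU
Gas: input = 73,200,000 / 0.73 = 100,273,973 BTU = 1,003 therm → 1,003 × $3.13 = $3,138.58; + 6 × $9.21 standing = $3,193.84
Electric: 73,200,000 BTU / 3412 = 21,450 kWh → × $0.192 = $4,119.11; + 6 × $14.32 standing = $4,205.03
Difference = |$3,193.84 − $4,205.03| = $1,011.19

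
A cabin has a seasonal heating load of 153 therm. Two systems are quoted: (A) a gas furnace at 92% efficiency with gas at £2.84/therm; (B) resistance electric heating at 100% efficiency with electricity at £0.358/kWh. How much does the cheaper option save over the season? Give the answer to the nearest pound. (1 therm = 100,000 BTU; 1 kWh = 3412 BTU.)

£1133

Heat load = 153 therm × 100,000 = 15,300,000 BTU
Gas: input = 15,300,000 / 0.92 = 16,630,435 BTU = 166.3 therm → 166.3 × £2.84 = £472.30
Electric: 15,300,000 BTU / 3412 = 4,484 kWh → × £0.358 = £1,605.33
Difference = |£472.30 − £1,605.33| = £1,133.03 ≈ £1133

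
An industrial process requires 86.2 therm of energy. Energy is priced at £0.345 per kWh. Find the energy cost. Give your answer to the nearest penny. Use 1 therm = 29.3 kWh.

86.2 therm × (29.3 kWh/therm) = 2,526 kWh
Cost = 2,526 kWh × £0.345/kWh = £871.35

£871.35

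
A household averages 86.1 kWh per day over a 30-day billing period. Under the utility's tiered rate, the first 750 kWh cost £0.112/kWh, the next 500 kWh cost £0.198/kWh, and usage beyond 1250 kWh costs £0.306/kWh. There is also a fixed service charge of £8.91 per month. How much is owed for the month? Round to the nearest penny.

Usage = 86.1 kWh/day × 30 days = 2583 kWh
First 750 kWh × £0.112 = £84.00
Next 500 kWh × £0.198 = £99.00
Remaining 1333 kWh × £0.306 = £407.90
Energy charge = £590.90; + service £8.91 = £599.81

£599.81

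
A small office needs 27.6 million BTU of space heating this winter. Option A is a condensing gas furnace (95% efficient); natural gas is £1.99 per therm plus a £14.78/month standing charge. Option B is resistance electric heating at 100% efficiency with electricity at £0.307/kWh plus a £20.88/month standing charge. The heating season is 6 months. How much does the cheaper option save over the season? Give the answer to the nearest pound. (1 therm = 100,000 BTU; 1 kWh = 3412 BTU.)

£1942

Heat load = 27.6 × 10⁶ BTU = 27,600,000 BTU
Gas: input = 27,600,000 / 0.95 = 29,052,632 BTU = 290.5 therm → 290.5 × £1.99 = £578.15; + 6 × £14.78 standing = £666.83
Electric: 27,600,000 BTU / 3412 = 8,089 kWh → × £0.307 = £2,483.35; + 6 × £20.88 standing = £2,608.63
Difference = |£666.83 − £2,608.63| = £1,941.81 ≈ £1942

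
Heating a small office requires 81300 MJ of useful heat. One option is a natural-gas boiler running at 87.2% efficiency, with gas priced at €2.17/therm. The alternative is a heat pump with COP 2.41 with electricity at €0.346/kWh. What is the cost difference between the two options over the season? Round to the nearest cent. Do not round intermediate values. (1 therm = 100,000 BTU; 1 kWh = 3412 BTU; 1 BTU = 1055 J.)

€1324.86

Heat load = 81300 MJ = 81,300,000,000 J / 1055 = 77,061,611 BTU
Gas: input = 77,061,611 / 0.872 = 88,373,408 BTU = 883.7 therm → 883.7 × €2.17 = €1,917.70
Heat pump: 77,061,611 BTU / 3412 = 22,590 kWh heat; / 2.41 = 9,372 kWh in → × €0.346 = €3,242.56
Difference = |€1,917.70 − €3,242.56| = €1,324.86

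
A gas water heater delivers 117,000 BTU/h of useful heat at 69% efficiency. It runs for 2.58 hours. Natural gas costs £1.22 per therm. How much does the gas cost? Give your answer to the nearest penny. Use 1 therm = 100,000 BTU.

£5.34

Heat delivered = 117,000 BTU/h × 2.58 h = 301,860 BTU
Gas input = 301,860 / 0.69 = 437,478 BTU
= 437,478 / 100,000 = 4.375 therm
Cost = 4.375 × £1.22/therm = £5.34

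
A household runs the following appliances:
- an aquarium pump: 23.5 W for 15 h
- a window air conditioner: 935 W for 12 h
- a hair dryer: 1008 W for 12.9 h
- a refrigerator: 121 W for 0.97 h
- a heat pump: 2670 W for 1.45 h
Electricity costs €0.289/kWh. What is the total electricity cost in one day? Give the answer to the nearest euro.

€8

aquarium pump: 23.5 W × 15 h = 352 Wh = 0.3525 kWh
window air conditioner: 935 W × 12 h = 11,220 Wh = 11.22 kWh
hair dryer: 1008 W × 12.9 h = 13,003 Wh = 13 kWh
refrigerator: 121 W × 0.97 h = 117 Wh = 0.1174 kWh
heat pump: 2670 W × 1.45 h = 3,872 Wh = 3.872 kWh
Total energy = 0.3525 + 11.22 + 13 + 0.1174 + 3.872 = 28.56 kWh
Cost = 28.56 kWh × €0.289 = €8.26 ≈ €8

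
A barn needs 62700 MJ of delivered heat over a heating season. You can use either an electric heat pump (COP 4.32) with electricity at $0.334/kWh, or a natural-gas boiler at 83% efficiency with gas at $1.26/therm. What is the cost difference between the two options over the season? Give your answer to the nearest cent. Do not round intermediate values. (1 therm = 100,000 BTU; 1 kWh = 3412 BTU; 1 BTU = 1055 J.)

Heat load = 62700 MJ = 62,700,000,000 J / 1055 = 59,431,280 BTU
Gas: input = 59,431,280 / 0.83 = 71,603,951 BTU = 716 therm → 716 × $1.26 = $902.21
Heat pump: 59,431,280 BTU / 3412 = 17,420 kWh heat; / 4.32 = 4,032 kWh in → × $0.334 = $1,346.69
Difference = |$902.21 − $1,346.69| = $444.48

$444.48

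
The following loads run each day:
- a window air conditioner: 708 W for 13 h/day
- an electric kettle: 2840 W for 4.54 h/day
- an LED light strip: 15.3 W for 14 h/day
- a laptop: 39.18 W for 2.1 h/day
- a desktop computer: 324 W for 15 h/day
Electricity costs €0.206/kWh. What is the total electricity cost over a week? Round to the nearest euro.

window air conditioner: 708 W × 13 h × 7 d = 64,428 Wh = 64.43 kWh
electric kettle: 2840 W × 4.54 h × 7 d = 90,255 Wh = 90.26 kWh
LED light strip: 15.3 W × 14 h × 7 d = 1,499 Wh = 1.499 kWh
laptop: 39.18 W × 2.1 h × 7 d = 576 Wh = 0.5759 kWh
desktop computer: 324 W × 15 h × 7 d = 34,020 Wh = 34.02 kWh
Total energy = 64.43 + 90.26 + 1.499 + 0.5759 + 34.02 = 190.8 kWh
Cost = 190.8 kWh × €0.206 = €39.30 ≈ €39

€39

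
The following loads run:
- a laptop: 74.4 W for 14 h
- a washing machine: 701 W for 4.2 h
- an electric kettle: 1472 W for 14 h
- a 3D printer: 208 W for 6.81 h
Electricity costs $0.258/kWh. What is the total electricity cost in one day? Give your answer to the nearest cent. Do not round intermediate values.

laptop: 74.4 W × 14 h = 1,042 Wh = 1.042 kWh
washing machine: 701 W × 4.2 h = 2,944 Wh = 2.944 kWh
electric kettle: 1472 W × 14 h = 20,608 Wh = 20.61 kWh
3D printer: 208 W × 6.81 h = 1,416 Wh = 1.416 kWh
Total energy = 1.042 + 2.944 + 20.61 + 1.416 = 26.01 kWh
Cost = 26.01 kWh × $0.258 = $6.71

$6.71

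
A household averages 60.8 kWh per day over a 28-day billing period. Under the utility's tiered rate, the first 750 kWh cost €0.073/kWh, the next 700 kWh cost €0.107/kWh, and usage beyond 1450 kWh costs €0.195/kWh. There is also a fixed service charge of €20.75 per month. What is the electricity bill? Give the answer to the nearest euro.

€200

Usage = 60.8 kWh/day × 28 days = 1702.4 kWh
First 750 kWh × €0.073 = €54.75
Next 700 kWh × €0.107 = €74.90
Remaining 252.4 kWh × €0.195 = €49.22
Energy charge = €178.87; + service €20.75 = €199.62 ≈ €200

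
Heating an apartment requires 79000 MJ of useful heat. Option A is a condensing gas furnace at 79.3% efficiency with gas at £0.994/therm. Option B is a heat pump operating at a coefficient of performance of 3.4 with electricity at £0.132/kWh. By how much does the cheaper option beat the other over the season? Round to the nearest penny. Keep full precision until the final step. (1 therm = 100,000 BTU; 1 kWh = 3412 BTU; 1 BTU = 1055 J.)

£86.57

Heat load = 79000 MJ = 79,000,000,000 J / 1055 = 74,881,517 BTU
Gas: input = 74,881,517 / 0.793 = 94,428,142 BTU = 944.3 therm → 944.3 × £0.994 = £938.62
Heat pump: 74,881,517 BTU / 3412 = 21,950 kWh heat; / 3.4 = 6,455 kWh in → × £0.132 = £852.04
Difference = |£938.62 − £852.04| = £86.57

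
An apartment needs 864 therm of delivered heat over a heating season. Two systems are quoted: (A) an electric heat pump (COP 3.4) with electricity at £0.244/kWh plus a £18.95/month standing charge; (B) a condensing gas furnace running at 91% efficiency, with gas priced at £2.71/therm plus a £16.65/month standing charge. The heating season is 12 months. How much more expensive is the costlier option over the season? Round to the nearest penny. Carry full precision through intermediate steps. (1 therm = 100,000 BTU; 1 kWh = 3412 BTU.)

Heat load = 864 therm × 100,000 = 86,400,000 BTU
Gas: input = 86,400,000 / 0.91 = 94,945,055 BTU = 949.5 therm → 949.5 × £2.71 = £2,573.01; + 12 × £16.65 standing = £2,772.81
Heat pump: 86,400,000 BTU / 3412 = 25,320 kWh heat; / 3.4 = 7,448 kWh in → × £0.244 = £1,817.25; + 12 × £18.95 standing = £2,044.65
Difference = |£2,772.81 − £2,044.65| = £728.16

£728.16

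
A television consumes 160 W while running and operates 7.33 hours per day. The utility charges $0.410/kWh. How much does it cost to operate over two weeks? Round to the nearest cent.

$6.73

Energy = 160 W × 7.33 h/day × 14 days = 16,419 Wh = 16.42 kWh
Cost = 16.42 kWh × $0.410/kWh = $6.73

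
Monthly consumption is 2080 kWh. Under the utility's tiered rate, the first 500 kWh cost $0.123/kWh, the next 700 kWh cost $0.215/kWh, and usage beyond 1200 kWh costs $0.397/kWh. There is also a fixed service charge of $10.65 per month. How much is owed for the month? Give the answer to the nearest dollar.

$572

First 500 kWh × $0.123 = $61.50
Next 700 kWh × $0.215 = $150.50
Remaining 880 kWh × $0.397 = $349.36
Energy charge = $561.36; + service $10.65 = $572.01 ≈ $572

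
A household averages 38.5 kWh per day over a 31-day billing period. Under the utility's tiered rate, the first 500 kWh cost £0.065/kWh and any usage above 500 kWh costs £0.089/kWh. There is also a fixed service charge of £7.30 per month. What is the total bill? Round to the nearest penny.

£101.52

Usage = 38.5 kWh/day × 31 days = 1193.5 kWh
First 500 kWh × £0.065 = £32.50
Remaining 693.5 kWh × £0.089 = £61.72
Energy charge = £94.22; + service £7.30 = £101.52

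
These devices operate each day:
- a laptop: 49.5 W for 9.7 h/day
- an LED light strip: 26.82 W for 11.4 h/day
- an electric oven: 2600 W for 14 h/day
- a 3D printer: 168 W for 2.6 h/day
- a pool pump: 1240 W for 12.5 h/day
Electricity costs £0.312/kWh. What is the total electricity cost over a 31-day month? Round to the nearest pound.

£514

laptop: 49.5 W × 9.7 h × 31 d = 14,885 Wh = 14.88 kWh
LED light strip: 26.82 W × 11.4 h × 31 d = 9,478 Wh = 9.478 kWh
electric oven: 2600 W × 14 h × 31 d = 1,128,400 Wh = 1,128 kWh
3D printer: 168 W × 2.6 h × 31 d = 13,541 Wh = 13.54 kWh
pool pump: 1240 W × 12.5 h × 31 d = 480,500 Wh = 480.5 kWh
Total energy = 14.88 + 9.478 + 1,128 + 13.54 + 480.5 = 1,647 kWh
Cost = 1,647 kWh × £0.312 = £513.80 ≈ £514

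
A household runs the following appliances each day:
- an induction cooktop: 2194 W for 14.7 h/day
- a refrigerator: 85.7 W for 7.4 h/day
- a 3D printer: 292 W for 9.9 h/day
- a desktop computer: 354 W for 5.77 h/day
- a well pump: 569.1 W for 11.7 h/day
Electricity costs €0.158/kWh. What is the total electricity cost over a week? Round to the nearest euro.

induction cooktop: 2194 W × 14.7 h × 7 d = 225,763 Wh = 225.8 kWh
refrigerator: 85.7 W × 7.4 h × 7 d = 4,439 Wh = 4.439 kWh
3D printer: 292 W × 9.9 h × 7 d = 20,236 Wh = 20.24 kWh
desktop computer: 354 W × 5.77 h × 7 d = 14,298 Wh = 14.3 kWh
well pump: 569.1 W × 11.7 h × 7 d = 46,609 Wh = 46.61 kWh
Total energy = 225.8 + 4.439 + 20.24 + 14.3 + 46.61 = 311.3 kWh
Cost = 311.3 kWh × €0.158 = €49.19 ≈ €49

€49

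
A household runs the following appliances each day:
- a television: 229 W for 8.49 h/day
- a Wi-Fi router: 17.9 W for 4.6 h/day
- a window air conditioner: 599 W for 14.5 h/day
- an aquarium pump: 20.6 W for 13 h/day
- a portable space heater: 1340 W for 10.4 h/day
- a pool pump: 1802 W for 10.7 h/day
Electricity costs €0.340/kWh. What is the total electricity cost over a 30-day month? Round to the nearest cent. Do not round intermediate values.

€450.81

television: 229 W × 8.49 h × 30 d = 58,326 Wh = 58.33 kWh
Wi-Fi router: 17.9 W × 4.6 h × 30 d = 2,470 Wh = 2.47 kWh
window air conditioner: 599 W × 14.5 h × 30 d = 260,565 Wh = 260.6 kWh
aquarium pump: 20.6 W × 13 h × 30 d = 8,034 Wh = 8.034 kWh
portable space heater: 1340 W × 10.4 h × 30 d = 418,080 Wh = 418.1 kWh
pool pump: 1802 W × 10.7 h × 30 d = 578,442 Wh = 578.4 kWh
Total energy = 58.33 + 2.47 + 260.6 + 8.034 + 418.1 + 578.4 = 1,326 kWh
Cost = 1,326 kWh × €0.340 = €450.81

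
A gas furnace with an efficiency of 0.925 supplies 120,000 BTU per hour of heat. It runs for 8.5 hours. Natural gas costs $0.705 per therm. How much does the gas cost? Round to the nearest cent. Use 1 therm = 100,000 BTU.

Heat delivered = 120,000 BTU/h × 8.5 h = 1,020,000 BTU
Gas input = 1,020,000 / 0.925 = 1,102,703 BTU
= 1,102,703 / 100,000 = 11.03 therm
Cost = 11.03 × $0.705/therm = $7.77

$7.77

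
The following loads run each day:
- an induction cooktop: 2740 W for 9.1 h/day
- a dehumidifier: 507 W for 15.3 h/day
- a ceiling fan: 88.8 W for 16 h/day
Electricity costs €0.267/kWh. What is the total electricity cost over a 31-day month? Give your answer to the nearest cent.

€282.34

induction cooktop: 2740 W × 9.1 h × 31 d = 772,954 Wh = 773 kWh
dehumidifier: 507 W × 15.3 h × 31 d = 240,470 Wh = 240.5 kWh
ceiling fan: 88.8 W × 16 h × 31 d = 44,045 Wh = 44.04 kWh
Total energy = 773 + 240.5 + 44.04 = 1,057 kWh
Cost = 1,057 kWh × €0.267 = €282.34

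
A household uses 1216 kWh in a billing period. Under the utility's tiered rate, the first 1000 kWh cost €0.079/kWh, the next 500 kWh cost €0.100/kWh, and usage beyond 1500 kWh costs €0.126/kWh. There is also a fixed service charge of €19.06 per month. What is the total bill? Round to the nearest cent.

First 1000 kWh × €0.079 = €79.00
Next 216 kWh × €0.100 = €21.60
Remaining tier: 0 kWh (not reached)
Energy charge = €100.60; + service €19.06 = €119.66

€119.66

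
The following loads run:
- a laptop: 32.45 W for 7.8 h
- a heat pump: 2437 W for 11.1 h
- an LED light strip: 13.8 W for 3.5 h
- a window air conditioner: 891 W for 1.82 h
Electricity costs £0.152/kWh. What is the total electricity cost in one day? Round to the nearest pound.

laptop: 32.45 W × 7.8 h = 253 Wh = 0.2531 kWh
heat pump: 2437 W × 11.1 h = 27,051 Wh = 27.05 kWh
LED light strip: 13.8 W × 3.5 h = 48 Wh = 0.0483 kWh
window air conditioner: 891 W × 1.82 h = 1,622 Wh = 1.622 kWh
Total energy = 0.2531 + 27.05 + 0.0483 + 1.622 = 28.97 kWh
Cost = 28.97 kWh × £0.152 = £4.40 ≈ £4

£4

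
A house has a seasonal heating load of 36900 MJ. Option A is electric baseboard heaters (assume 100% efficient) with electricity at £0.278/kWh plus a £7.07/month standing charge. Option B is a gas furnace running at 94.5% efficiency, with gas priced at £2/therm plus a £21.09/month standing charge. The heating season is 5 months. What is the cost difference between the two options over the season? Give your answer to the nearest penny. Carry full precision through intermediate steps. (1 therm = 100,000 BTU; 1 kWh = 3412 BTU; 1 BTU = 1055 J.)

£2039.43

Heat load = 36900 MJ = 36,900,000,000 J / 1055 = 34,976,303 BTU
Gas: input = 34,976,303 / 0.945 = 37,011,961 BTU = 370.1 therm → 370.1 × £2 = £740.24; + 5 × £21.09 standing = £845.69
Electric: 34,976,303 BTU / 3412 = 10,250 kWh → × £0.278 = £2,849.77; + 5 × £7.07 standing = £2,885.12
Difference = |£845.69 − £2,885.12| = £2,039.43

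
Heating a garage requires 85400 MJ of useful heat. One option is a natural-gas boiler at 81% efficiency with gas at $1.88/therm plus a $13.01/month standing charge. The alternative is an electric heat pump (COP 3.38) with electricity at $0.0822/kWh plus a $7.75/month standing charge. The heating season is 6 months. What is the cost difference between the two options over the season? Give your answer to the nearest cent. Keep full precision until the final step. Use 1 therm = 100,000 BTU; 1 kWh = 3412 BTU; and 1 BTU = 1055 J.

$1333.38

Heat load = 85400 MJ = 85,400,000,000 J / 1055 = 80,947,867 BTU
Gas: input = 80,947,867 / 0.81 = 99,935,639 BTU = 999.4 therm → 999.4 × $1.88 = $1,878.79; + 6 × $13.01 standing = $1,956.85
Heat pump: 80,947,867 BTU / 3412 = 23,720 kWh heat; / 3.38 = 7,019 kWh in → × $0.0822 = $576.97; + 6 × $7.75 standing = $623.47
Difference = |$1,956.85 − $623.47| = $1,333.38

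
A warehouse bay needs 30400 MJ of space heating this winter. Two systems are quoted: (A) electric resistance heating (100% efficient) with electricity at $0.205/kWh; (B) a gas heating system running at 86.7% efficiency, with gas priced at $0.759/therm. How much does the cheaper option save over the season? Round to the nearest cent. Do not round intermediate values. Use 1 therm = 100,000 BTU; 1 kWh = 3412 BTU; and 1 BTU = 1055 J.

$1479.02

Heat load = 30400 MJ = 30,400,000,000 J / 1055 = 28,815,166 BTU
Gas: input = 28,815,166 / 0.867 = 33,235,485 BTU = 332.4 therm → 332.4 × $0.759 = $252.26
Electric: 28,815,166 BTU / 3412 = 8,445 kWh → × $0.205 = $1,731.27
Difference = |$252.26 − $1,731.27| = $1,479.02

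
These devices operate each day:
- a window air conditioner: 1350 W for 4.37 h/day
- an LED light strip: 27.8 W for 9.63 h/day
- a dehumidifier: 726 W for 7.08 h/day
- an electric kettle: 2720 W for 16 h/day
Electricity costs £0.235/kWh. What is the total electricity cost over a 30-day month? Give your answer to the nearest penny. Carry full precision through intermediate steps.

£386.53

window air conditioner: 1350 W × 4.37 h × 30 d = 176,985 Wh = 177 kWh
LED light strip: 27.8 W × 9.63 h × 30 d = 8,031 Wh = 8.031 kWh
dehumidifier: 726 W × 7.08 h × 30 d = 154,202 Wh = 154.2 kWh
electric kettle: 2720 W × 16 h × 30 d = 1,305,600 Wh = 1,306 kWh
Total energy = 177 + 8.031 + 154.2 + 1,306 = 1,645 kWh
Cost = 1,645 kWh × £0.235 = £386.53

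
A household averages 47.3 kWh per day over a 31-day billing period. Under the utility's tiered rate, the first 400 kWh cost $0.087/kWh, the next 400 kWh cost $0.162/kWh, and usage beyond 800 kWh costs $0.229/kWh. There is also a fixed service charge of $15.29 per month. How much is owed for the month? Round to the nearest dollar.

$267

Usage = 47.3 kWh/day × 31 days = 1466.3 kWh
First 400 kWh × $0.087 = $34.80
Next 400 kWh × $0.162 = $64.80
Remaining 666.3 kWh × $0.229 = $152.58
Energy charge = $252.18; + service $15.29 = $267.47 ≈ $267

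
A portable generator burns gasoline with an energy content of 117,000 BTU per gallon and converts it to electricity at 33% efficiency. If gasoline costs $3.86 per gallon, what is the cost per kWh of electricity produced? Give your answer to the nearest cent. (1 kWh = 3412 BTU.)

$0.34

Electrical output per gallon = 117,000 BTU × 0.33 / 3412 BTU/kWh = 11.32 kWh
Cost per kWh = $3.86 / 11.32 kWh = $0.341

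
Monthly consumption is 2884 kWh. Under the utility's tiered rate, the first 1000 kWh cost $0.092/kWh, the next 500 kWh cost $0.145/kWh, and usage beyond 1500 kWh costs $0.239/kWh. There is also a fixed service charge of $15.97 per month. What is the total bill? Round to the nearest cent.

First 1000 kWh × $0.092 = $92.00
Next 500 kWh × $0.145 = $72.50
Remaining 1384 kWh × $0.239 = $330.78
Energy charge = $495.28; + service $15.97 = $511.25

$511.25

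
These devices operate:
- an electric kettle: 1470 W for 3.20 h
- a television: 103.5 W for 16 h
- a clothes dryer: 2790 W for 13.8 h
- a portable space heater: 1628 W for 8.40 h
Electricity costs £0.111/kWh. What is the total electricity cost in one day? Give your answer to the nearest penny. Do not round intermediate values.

electric kettle: 1470 W × 3.20 h = 4,704 Wh = 4.704 kWh
television: 103.5 W × 16 h = 1,656 Wh = 1.656 kWh
clothes dryer: 2790 W × 13.8 h = 38,502 Wh = 38.5 kWh
portable space heater: 1628 W × 8.40 h = 13,675 Wh = 13.68 kWh
Total energy = 4.704 + 1.656 + 38.5 + 13.68 = 58.54 kWh
Cost = 58.54 kWh × £0.111 = £6.50

£6.50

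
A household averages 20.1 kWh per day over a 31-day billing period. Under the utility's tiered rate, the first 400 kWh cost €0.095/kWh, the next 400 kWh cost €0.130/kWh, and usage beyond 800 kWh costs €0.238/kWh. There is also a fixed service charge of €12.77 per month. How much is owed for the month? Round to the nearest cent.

Usage = 20.1 kWh/day × 31 days = 623.1 kWh
First 400 kWh × €0.095 = €38.00
Next 223.1 kWh × €0.130 = €29.00
Remaining tier: 0 kWh (not reached)
Energy charge = €67.00; + service €12.77 = €79.77

€79.77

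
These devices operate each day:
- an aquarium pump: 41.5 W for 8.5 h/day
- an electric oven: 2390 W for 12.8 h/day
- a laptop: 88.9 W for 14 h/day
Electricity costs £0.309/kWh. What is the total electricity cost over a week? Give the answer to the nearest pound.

aquarium pump: 41.5 W × 8.5 h × 7 d = 2,469 Wh = 2.469 kWh
electric oven: 2390 W × 12.8 h × 7 d = 214,144 Wh = 214.1 kWh
laptop: 88.9 W × 14 h × 7 d = 8,712 Wh = 8.712 kWh
Total energy = 2.469 + 214.1 + 8.712 = 225.3 kWh
Cost = 225.3 kWh × £0.309 = £69.63 ≈ £70

£70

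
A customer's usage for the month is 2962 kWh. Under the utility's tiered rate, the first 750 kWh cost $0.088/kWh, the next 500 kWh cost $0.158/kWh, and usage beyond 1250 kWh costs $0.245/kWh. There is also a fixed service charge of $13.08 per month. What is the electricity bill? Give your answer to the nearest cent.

First 750 kWh × $0.088 = $66.00
Next 500 kWh × $0.158 = $79.00
Remaining 1712 kWh × $0.245 = $419.44
Energy charge = $564.44; + service $13.08 = $577.52

$577.52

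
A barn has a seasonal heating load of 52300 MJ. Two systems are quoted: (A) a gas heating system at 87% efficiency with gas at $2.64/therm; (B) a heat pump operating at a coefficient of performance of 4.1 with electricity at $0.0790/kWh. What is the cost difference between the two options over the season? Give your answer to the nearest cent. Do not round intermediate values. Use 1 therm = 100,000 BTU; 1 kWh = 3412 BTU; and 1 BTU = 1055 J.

$1224.35

Heat load = 52300 MJ = 52,300,000,000 J / 1055 = 49,573,460 BTU
Gas: input = 49,573,460 / 0.87 = 56,980,988 BTU = 569.8 therm → 569.8 × $2.64 = $1,504.30
Heat pump: 49,573,460 BTU / 3412 = 14,530 kWh heat; / 4.1 = 3,544 kWh in → × $0.0790 = $279.95
Difference = |$1,504.30 − $279.95| = $1,224.35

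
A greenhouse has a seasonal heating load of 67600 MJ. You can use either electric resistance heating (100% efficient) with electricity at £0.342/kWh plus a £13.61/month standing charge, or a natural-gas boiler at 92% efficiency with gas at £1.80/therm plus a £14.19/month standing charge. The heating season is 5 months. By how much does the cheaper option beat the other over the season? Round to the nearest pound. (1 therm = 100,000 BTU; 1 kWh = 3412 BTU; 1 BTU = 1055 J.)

£5166

Heat load = 67600 MJ = 67,600,000,000 J / 1055 = 64,075,829 BTU
Gas: input = 64,075,829 / 0.92 = 69,647,641 BTU = 696.5 therm → 696.5 × £1.80 = £1,253.66; + 5 × £14.19 standing = £1,324.61
Electric: 64,075,829 BTU / 3412 = 18,780 kWh → × £0.342 = £6,422.61; + 5 × £13.61 standing = £6,490.66
Difference = |£1,324.61 − £6,490.66| = £5,166.05 ≈ £5166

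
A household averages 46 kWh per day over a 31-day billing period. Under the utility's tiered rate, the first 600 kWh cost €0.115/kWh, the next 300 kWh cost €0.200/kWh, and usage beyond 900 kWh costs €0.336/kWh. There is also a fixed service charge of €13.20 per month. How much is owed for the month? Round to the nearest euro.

€319

Usage = 46 kWh/day × 31 days = 1426 kWh
First 600 kWh × €0.115 = €69.00
Next 300 kWh × €0.200 = €60.00
Remaining 526 kWh × €0.336 = €176.74
Energy charge = €305.74; + service €13.20 = €318.94 ≈ €319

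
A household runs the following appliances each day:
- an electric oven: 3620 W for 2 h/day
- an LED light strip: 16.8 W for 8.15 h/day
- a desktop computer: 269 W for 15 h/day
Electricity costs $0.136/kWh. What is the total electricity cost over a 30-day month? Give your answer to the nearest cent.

electric oven: 3620 W × 2 h × 30 d = 217,200 Wh = 217.2 kWh
LED light strip: 16.8 W × 8.15 h × 30 d = 4,108 Wh = 4.108 kWh
desktop computer: 269 W × 15 h × 30 d = 121,050 Wh = 121 kWh
Total energy = 217.2 + 4.108 + 121 = 342.4 kWh
Cost = 342.4 kWh × $0.136 = $46.56

$46.56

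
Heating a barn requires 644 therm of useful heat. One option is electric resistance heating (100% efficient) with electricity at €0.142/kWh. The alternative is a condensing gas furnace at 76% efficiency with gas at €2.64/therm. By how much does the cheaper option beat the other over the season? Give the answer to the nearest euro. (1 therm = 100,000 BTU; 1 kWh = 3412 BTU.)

€443

Heat load = 644 therm × 100,000 = 64,400,000 BTU
Gas: input = 64,400,000 / 0.76 = 84,736,842 BTU = 847.4 therm → 847.4 × €2.64 = €2,237.05
Electric: 64,400,000 BTU / 3412 = 18,870 kWh → × €0.142 = €2,680.19
Difference = |€2,237.05 − €2,680.19| = €443.13 ≈ €443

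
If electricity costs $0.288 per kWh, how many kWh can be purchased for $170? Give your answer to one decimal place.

590.3 kWh

$170 / $0.288 per kWh = 590.3 kWh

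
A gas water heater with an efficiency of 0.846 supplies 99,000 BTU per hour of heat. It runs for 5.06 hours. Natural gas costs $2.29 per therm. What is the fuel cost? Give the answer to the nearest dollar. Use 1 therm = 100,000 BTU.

Heat delivered = 99,000 BTU/h × 5.06 h = 500,940 BTU
Gas input = 500,940 / 0.846 = 592,128 BTU
= 592,128 / 100,000 = 5.921 therm
Cost = 5.921 × $2.29/therm = $13.56 ≈ $14

$14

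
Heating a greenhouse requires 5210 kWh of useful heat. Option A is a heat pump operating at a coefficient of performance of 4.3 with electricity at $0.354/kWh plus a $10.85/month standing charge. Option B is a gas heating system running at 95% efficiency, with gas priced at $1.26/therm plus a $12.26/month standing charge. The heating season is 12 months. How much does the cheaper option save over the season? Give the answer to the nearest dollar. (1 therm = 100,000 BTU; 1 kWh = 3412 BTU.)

$176

Heat load = 5210 kWh × 3412 = 17,776,520 BTU
Gas: input = 17,776,520 / 0.95 = 18,712,126 BTU = 187.1 therm → 187.1 × $1.26 = $235.77; + 12 × $12.26 standing = $382.89
Heat pump: 17,776,520 BTU / 3412 = 5,210 kWh heat; / 4.3 = 1,212 kWh in → × $0.354 = $428.92; + 12 × $10.85 standing = $559.12
Difference = |$382.89 − $559.12| = $176.22 ≈ $176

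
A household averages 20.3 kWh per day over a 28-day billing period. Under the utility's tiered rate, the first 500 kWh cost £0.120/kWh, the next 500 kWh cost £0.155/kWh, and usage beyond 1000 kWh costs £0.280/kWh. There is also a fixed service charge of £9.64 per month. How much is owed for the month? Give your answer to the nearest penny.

Usage = 20.3 kWh/day × 28 days = 568.4 kWh
First 500 kWh × £0.120 = £60.00
Next 68.4 kWh × £0.155 = £10.60
Remaining tier: 0 kWh (not reached)
Energy charge = £70.60; + service £9.64 = £80.24

£80.24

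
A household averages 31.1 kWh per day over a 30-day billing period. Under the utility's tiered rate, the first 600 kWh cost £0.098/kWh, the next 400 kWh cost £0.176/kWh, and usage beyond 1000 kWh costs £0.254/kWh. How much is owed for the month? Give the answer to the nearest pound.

Usage = 31.1 kWh/day × 30 days = 933 kWh
First 600 kWh × £0.098 = £58.80
Next 333 kWh × £0.176 = £58.61
Remaining tier: 0 kWh (not reached)
Total = £117.41 ≈ £117

£117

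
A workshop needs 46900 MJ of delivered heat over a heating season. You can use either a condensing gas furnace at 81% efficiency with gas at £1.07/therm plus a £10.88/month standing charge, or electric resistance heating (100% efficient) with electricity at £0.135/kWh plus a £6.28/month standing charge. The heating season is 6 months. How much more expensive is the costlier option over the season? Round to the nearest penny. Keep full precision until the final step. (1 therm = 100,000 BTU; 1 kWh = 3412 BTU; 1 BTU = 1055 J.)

Heat load = 46900 MJ = 46,900,000,000 J / 1055 = 44,454,976 BTU
Gas: input = 44,454,976 / 0.810 = 54,882,687 BTU = 548.8 therm → 548.8 × £1.07 = £587.24; + 6 × £10.88 standing = £652.52
Electric: 44,454,976 BTU / 3412 = 13,030 kWh → × £0.135 = £1,758.92; + 6 × £6.28 standing = £1,796.60
Difference = |£652.52 − £1,796.60| = £1,144.07

£1144.07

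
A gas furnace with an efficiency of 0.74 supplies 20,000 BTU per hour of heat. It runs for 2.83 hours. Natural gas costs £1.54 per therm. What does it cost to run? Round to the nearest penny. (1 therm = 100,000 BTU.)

£1.18

Heat delivered = 20,000 BTU/h × 2.83 h = 56,600 BTU
Gas input = 56,600 / 0.74 = 76,486 BTU
= 76,486 / 100,000 = 0.7649 therm
Cost = 0.7649 × £1.54/therm = £1.18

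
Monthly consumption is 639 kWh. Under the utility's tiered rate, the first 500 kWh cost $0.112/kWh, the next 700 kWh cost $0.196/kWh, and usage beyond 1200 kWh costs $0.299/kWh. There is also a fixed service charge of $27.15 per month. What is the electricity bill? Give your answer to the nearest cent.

$110.39

First 500 kWh × $0.112 = $56.00
Next 139 kWh × $0.196 = $27.24
Remaining tier: 0 kWh (not reached)
Energy charge = $83.24; + service $27.15 = $110.39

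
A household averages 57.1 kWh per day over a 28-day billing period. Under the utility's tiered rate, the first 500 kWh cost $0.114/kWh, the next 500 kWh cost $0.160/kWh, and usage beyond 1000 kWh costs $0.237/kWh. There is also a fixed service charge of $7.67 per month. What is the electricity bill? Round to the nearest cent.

$286.59

Usage = 57.1 kWh/day × 28 days = 1598.8 kWh
First 500 kWh × $0.114 = $57.00
Next 500 kWh × $0.160 = $80.00
Remaining 598.8 kWh × $0.237 = $141.92
Energy charge = $278.92; + service $7.67 = $286.59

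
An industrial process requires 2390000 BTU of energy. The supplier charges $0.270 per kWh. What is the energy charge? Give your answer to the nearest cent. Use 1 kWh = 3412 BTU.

2390000 BTU × (0.00029308 kWh/BTU) = 700.5 kWh
Cost = 700.5 kWh × $0.270/kWh = $189.13

$189.13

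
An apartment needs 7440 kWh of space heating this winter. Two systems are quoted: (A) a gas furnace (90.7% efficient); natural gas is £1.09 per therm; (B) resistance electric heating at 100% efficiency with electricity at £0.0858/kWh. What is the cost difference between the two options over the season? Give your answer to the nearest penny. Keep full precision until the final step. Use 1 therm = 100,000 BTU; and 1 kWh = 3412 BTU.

£333.28

Heat load = 7440 kWh × 3412 = 25,385,280 BTU
Gas: input = 25,385,280 / 0.907 = 27,988,181 BTU = 279.9 therm → 279.9 × £1.09 = £305.07
Electric: 25,385,280 BTU / 3412 = 7,440 kWh → × £0.0858 = £638.35
Difference = |£305.07 − £638.35| = £333.28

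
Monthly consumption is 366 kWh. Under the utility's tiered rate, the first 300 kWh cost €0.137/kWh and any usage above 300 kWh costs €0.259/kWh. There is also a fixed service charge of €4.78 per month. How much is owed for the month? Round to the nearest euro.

First 300 kWh × €0.137 = €41.10
Remaining 66 kWh × €0.259 = €17.09
Energy charge = €58.19; + service €4.78 = €62.97 ≈ €63

€63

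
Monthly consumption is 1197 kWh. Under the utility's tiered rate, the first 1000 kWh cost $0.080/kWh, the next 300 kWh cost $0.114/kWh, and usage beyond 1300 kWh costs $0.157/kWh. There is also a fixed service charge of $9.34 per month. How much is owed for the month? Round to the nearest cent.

$111.80

First 1000 kWh × $0.080 = $80.00
Next 197 kWh × $0.114 = $22.46
Remaining tier: 0 kWh (not reached)
Energy charge = $102.46; + service $9.34 = $111.80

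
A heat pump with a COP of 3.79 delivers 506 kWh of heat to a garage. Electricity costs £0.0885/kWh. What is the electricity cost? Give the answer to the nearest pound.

Electrical input = 506 kWh / 3.79 = 133.5 kWh
Cost = 133.5 × £0.0885/kWh = £11.82 ≈ £12

£12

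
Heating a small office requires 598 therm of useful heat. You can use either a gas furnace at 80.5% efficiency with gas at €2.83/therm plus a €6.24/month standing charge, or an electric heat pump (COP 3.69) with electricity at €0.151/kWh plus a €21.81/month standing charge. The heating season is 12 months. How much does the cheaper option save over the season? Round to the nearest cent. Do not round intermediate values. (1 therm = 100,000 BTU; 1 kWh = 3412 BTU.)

Heat load = 598 therm × 100,000 = 59,800,000 BTU
Gas: input = 59,800,000 / 0.805 = 74,285,714 BTU = 742.9 therm → 742.9 × €2.83 = €2,102.29; + 12 × €6.24 standing = €2,177.17
Heat pump: 59,800,000 BTU / 3412 = 17,530 kWh heat; / 3.69 = 4,750 kWh in → × €0.151 = €717.20; + 12 × €21.81 standing = €978.92
Difference = |€2,177.17 − €978.92| = €1,198.24

€1198.24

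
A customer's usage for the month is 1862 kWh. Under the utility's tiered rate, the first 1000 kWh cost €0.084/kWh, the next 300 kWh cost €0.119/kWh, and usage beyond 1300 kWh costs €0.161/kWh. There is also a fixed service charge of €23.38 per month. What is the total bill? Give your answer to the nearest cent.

First 1000 kWh × €0.084 = €84.00
Next 300 kWh × €0.119 = €35.70
Remaining 562 kWh × €0.161 = €90.48
Energy charge = €210.18; + service €23.38 = €233.56

€233.56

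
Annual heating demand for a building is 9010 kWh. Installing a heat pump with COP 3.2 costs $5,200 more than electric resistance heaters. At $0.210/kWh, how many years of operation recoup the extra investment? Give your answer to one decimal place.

Resistance: 9010 kWh × $0.210 = $1,892.10/yr
Heat pump: 9010 / 3.2 = 2816 kWh in → × $0.210 = $591.28/yr
Annual savings = $1,300.82
Payback = $5,200 / $1,300.82 = 4 years

4.0 years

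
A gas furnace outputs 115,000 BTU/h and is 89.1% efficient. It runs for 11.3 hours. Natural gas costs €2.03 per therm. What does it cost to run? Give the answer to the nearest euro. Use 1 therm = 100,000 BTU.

€30

Heat delivered = 115,000 BTU/h × 11.3 h = 1,299,500 BTU
Gas input = 1,299,500 / 0.891 = 1,458,474 BTU
= 1,458,474 / 100,000 = 14.58 therm
Cost = 14.58 × €2.03/therm = €29.61 ≈ €30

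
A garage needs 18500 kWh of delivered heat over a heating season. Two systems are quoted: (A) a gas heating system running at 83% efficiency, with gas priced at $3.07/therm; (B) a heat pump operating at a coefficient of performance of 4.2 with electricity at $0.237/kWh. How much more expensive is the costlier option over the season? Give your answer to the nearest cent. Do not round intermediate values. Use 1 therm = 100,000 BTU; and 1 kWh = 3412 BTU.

Heat load = 18500 kWh × 3412 = 63,122,000 BTU
Gas: input = 63,122,000 / 0.83 = 76,050,602 BTU = 760.5 therm → 760.5 × $3.07 = $2,334.75
Heat pump: 63,122,000 BTU / 3412 = 18,500 kWh heat; / 4.2 = 4,405 kWh in → × $0.237 = $1,043.93
Difference = |$2,334.75 − $1,043.93| = $1,290.82

$1290.82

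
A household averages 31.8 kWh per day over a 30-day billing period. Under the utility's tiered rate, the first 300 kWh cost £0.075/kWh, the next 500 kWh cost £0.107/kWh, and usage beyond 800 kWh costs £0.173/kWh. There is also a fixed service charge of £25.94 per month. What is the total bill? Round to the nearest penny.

£128.58

Usage = 31.8 kWh/day × 30 days = 954 kWh
First 300 kWh × £0.075 = £22.50
Next 500 kWh × £0.107 = £53.50
Remaining 154 kWh × £0.173 = £26.64
Energy charge = £102.64; + service £25.94 = £128.58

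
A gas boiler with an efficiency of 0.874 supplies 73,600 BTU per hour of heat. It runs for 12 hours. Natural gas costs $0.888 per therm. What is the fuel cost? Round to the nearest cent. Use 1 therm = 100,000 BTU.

Heat delivered = 73,600 BTU/h × 12 h = 883,200 BTU
Gas input = 883,200 / 0.874 = 1,010,526 BTU
= 1,010,526 / 100,000 = 10.11 therm
Cost = 10.11 × $0.888/therm = $8.97

$8.97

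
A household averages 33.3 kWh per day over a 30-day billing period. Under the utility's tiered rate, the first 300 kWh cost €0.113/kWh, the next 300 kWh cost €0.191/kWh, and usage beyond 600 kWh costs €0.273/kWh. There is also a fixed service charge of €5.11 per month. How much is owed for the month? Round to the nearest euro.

Usage = 33.3 kWh/day × 30 days = 999 kWh
First 300 kWh × €0.113 = €33.90
Next 300 kWh × €0.191 = €57.30
Remaining 399 kWh × €0.273 = €108.93
Energy charge = €200.13; + service €5.11 = €205.24 ≈ €205

€205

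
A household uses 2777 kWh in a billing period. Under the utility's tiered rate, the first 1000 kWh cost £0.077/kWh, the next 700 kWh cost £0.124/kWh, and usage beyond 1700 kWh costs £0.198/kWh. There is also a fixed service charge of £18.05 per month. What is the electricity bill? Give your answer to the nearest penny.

£395.10

First 1000 kWh × £0.077 = £77.00
Next 700 kWh × £0.124 = £86.80
Remaining 1077 kWh × £0.198 = £213.25
Energy charge = £377.05; + service £18.05 = £395.10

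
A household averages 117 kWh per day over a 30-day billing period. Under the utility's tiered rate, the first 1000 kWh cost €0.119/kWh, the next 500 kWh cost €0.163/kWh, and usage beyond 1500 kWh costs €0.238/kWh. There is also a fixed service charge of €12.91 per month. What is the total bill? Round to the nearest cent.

Usage = 117 kWh/day × 30 days = 3510 kWh
First 1000 kWh × €0.119 = €119.00
Next 500 kWh × €0.163 = €81.50
Remaining 2010 kWh × €0.238 = €478.38
Energy charge = €678.88; + service €12.91 = €691.79

€691.79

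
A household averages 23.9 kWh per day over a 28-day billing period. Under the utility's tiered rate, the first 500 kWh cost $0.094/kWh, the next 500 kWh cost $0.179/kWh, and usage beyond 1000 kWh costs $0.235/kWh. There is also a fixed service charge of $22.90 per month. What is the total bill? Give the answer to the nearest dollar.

$100

Usage = 23.9 kWh/day × 28 days = 669.2 kWh
First 500 kWh × $0.094 = $47.00
Next 169.2 kWh × $0.179 = $30.29
Remaining tier: 0 kWh (not reached)
Energy charge = $77.29; + service $22.90 = $100.19 ≈ $100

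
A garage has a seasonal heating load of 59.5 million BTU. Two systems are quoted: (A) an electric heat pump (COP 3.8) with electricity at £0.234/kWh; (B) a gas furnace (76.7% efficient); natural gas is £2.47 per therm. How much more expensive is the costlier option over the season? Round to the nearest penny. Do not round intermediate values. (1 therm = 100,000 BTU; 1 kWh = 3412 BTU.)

£842.26

Heat load = 59.5 × 10⁶ BTU = 59,500,000 BTU
Gas: input = 59,500,000 / 0.767 = 77,574,967 BTU = 775.7 therm → 775.7 × £2.47 = £1,916.10
Heat pump: 59,500,000 BTU / 3412 = 17,440 kWh heat; / 3.8 = 4,589 kWh in → × £0.234 = £1,073.84
Difference = |£1,916.10 − £1,073.84| = £842.26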